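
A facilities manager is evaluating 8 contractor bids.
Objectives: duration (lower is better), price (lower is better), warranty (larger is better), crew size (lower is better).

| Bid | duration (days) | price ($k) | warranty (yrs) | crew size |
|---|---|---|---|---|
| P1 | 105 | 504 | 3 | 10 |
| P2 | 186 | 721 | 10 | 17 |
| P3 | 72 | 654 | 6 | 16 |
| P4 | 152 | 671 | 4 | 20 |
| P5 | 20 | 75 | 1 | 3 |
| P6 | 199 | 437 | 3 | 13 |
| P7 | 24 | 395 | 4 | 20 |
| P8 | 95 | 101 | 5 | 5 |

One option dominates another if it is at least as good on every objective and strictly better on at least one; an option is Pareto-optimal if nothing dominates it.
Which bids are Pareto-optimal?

P2, P3, P5, P7, P8

P1: dominated by P8 (duration 95≤105, price 101≤504, warranty 5≥3, crew size 5≤10).
P2: not dominated (best warranty).
P3: not dominated.
P4: dominated by P3 (duration 72≤152, price 654≤671, warranty 6≥4, crew size 16≤20).
P5: not dominated (best duration).
P6: dominated by P8 (duration 95≤199, price 101≤437, warranty 5≥3, crew size 5≤13).
P7: not dominated.
P8: not dominated.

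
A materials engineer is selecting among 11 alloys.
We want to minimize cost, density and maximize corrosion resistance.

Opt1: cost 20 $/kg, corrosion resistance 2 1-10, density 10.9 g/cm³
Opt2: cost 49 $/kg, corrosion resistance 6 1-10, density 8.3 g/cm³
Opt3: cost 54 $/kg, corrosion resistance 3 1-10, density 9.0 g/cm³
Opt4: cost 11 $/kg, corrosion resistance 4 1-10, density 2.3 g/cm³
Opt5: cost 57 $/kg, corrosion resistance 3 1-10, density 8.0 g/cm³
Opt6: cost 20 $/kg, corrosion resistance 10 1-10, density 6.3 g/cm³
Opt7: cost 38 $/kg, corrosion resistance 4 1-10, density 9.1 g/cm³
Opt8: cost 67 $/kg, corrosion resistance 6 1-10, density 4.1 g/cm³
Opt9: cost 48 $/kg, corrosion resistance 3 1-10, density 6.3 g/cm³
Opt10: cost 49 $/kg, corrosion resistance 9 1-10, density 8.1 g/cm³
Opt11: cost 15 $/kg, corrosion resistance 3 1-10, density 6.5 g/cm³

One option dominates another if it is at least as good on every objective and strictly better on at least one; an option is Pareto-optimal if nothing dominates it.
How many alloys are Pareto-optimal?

3

Opt1: dominated by Opt4 (cost 11≤20, corrosion resistance 4≥2, density 2.3≤10.9).
Opt2: dominated by Opt6 (cost 20≤49, corrosion resistance 10≥6, density 6.3≤8.3).
Opt3: dominated by Opt2 (cost 49≤54, corrosion resistance 6≥3, density 8.3≤9.0).
Opt4: not dominated (best cost).
Opt5: dominated by Opt4 (cost 11≤57, corrosion resistance 4≥3, density 2.3≤8.0).
Opt6: not dominated (best corrosion resistance).
Opt7: dominated by Opt4 (cost 11≤38, corrosion resistance 4≥4, density 2.3≤9.1).
Opt8: not dominated.
Opt9: dominated by Opt4 (cost 11≤48, corrosion resistance 4≥3, density 2.3≤6.3).
Opt10: dominated by Opt6 (cost 20≤49, corrosion resistance 10≥9, density 6.3≤8.1).
Opt11: dominated by Opt4 (cost 11≤15, corrosion resistance 4≥3, density 2.3≤6.5).
Pareto-optimal: Opt4, Opt6, Opt8 → 3.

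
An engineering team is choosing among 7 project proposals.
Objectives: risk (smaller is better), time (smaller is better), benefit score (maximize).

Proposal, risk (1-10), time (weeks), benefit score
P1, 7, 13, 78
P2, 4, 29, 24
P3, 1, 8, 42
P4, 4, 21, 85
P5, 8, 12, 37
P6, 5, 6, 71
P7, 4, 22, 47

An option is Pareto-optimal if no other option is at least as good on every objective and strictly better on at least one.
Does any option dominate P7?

P4 vs P7: risk 4≤4, time 21≤22, benefit score 85≥47 — P4 is at least as good on every objective and strictly better on at least one, so P4 dominates P7.

Yes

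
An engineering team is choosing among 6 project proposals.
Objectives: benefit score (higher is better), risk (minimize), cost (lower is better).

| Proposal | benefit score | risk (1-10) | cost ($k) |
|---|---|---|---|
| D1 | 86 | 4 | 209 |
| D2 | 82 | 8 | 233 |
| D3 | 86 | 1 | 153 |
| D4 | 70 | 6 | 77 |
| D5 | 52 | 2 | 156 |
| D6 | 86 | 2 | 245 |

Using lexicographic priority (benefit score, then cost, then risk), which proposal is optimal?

D3

First maximize benefit score: best is 86, kept {D1, D3, D6}.
Then minimize cost: best is 153, kept {D3}.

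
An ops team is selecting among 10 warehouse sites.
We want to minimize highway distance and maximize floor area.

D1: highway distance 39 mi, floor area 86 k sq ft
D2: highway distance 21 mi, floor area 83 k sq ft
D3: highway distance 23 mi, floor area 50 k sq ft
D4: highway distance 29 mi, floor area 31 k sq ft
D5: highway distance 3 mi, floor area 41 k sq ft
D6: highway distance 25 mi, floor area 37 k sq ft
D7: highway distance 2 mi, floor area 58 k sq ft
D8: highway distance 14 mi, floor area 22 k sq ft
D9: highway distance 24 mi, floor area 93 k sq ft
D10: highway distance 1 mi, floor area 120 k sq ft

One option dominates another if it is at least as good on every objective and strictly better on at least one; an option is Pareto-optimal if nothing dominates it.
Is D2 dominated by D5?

No

D5 vs D2: D5 is worse on floor area (41 vs 83), so it does not dominate D2.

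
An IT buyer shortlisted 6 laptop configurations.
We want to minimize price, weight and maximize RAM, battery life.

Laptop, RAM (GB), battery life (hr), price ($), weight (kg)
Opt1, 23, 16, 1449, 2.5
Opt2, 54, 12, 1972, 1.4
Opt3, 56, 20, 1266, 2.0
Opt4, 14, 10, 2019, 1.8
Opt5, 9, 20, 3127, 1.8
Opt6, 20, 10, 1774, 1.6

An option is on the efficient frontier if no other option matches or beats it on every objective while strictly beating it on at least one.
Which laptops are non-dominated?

Opt2, Opt3, Opt5, Opt6

Opt1: dominated by Opt3 (RAM 56≥23, battery life 20≥16, price 1266≤1449, weight 2.0≤2.5).
Opt2: not dominated (best weight).
Opt3: not dominated (best RAM).
Opt4: dominated by Opt2 (RAM 54≥14, battery life 12≥10, price 1972≤2019, weight 1.4≤1.8).
Opt5: not dominated.
Opt6: not dominated.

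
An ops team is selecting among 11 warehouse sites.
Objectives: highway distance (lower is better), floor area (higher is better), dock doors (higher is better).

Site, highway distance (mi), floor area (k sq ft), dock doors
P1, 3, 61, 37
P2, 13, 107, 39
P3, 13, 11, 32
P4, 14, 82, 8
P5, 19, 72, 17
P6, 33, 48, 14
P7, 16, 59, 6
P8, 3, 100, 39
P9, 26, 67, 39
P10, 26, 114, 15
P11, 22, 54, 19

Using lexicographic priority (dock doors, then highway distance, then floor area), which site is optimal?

First maximize dock doors: best is 39, kept {P2, P8, P9}.
Then minimize highway distance: best is 3, kept {P8}.

P8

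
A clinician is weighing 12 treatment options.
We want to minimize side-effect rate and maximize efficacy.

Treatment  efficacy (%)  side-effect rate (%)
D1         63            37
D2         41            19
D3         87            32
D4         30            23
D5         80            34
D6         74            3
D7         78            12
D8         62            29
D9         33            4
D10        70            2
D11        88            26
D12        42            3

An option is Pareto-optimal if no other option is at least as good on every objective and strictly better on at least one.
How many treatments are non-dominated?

4

D1: dominated by D3 (efficacy 87≥63, side-effect rate 32≤37).
D2: dominated by D6 (efficacy 74≥41, side-effect rate 3≤19).
D3: dominated by D11 (efficacy 88≥87, side-effect rate 26≤32).
D4: dominated by D2 (efficacy 41≥30, side-effect rate 19≤23).
D5: dominated by D3 (efficacy 87≥80, side-effect rate 32≤34).
D6: not dominated.
D7: not dominated.
D8: dominated by D6 (efficacy 74≥62, side-effect rate 3≤29).
D9: dominated by D6 (efficacy 74≥33, side-effect rate 3≤4).
D10: not dominated (best side-effect rate).
D11: not dominated (best efficacy).
D12: dominated by D6 (efficacy 74≥42, side-effect rate 3≤3).
Pareto-optimal: D6, D7, D10, D11 → 4.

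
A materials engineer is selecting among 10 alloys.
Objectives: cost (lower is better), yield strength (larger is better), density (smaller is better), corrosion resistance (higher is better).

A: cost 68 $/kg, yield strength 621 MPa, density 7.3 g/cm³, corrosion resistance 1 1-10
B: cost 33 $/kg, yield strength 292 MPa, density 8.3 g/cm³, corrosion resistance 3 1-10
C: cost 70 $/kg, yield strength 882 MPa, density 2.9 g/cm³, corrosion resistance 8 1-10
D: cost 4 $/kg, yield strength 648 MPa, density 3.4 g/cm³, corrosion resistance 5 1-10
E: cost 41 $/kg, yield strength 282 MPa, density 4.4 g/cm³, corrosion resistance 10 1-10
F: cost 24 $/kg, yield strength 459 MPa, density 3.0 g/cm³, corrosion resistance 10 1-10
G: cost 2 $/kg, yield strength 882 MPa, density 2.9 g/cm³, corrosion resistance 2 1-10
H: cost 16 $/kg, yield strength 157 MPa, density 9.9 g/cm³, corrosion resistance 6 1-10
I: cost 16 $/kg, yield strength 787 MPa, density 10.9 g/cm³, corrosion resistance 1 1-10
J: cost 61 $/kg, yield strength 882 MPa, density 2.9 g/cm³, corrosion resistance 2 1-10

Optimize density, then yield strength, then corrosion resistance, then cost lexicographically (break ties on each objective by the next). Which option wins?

C

First minimize density: best is 2.9, kept {C, G, J}.
Then maximize yield strength: best is 882, kept {C, G, J}.
Then maximize corrosion resistance: best is 8, kept {C}.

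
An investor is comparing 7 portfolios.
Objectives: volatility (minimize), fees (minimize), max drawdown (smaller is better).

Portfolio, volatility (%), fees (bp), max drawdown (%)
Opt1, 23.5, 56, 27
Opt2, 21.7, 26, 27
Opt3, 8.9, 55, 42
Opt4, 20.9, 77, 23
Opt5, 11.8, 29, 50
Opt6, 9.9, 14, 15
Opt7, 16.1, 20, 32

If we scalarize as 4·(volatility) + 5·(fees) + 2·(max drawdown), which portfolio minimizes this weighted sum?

Opt1: 4·23.5 + 5·56 + 2·27 = 428.0
Opt2: 4·21.7 + 5·26 + 2·27 = 270.8
Opt3: 4·8.9 + 5·55 + 2·42 = 394.6
Opt4: 4·20.9 + 5·77 + 2·23 = 514.6
Opt5: 4·11.8 + 5·29 + 2·50 = 292.2
Opt6: 4·9.9 + 5·14 + 2·15 = 139.6
Opt7: 4·16.1 + 5·20 + 2·32 = 228.4
Lowest: Opt6 at 139.6.

Opt6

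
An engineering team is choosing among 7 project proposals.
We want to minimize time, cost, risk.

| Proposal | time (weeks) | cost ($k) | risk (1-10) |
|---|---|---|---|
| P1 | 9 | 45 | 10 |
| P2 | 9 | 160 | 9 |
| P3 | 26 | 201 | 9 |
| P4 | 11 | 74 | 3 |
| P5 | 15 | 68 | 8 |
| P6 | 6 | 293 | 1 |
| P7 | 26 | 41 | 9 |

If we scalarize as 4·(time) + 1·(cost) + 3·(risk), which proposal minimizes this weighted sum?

P1: 4·9 + 1·45 + 3·10 = 111
P2: 4·9 + 1·160 + 3·9 = 223
P3: 4·26 + 1·201 + 3·9 = 332
P4: 4·11 + 1·74 + 3·3 = 127
P5: 4·15 + 1·68 + 3·8 = 152
P6: 4·6 + 1·293 + 3·1 = 320
P7: 4·26 + 1·41 + 3·9 = 172
Lowest: P1 at 111.

P1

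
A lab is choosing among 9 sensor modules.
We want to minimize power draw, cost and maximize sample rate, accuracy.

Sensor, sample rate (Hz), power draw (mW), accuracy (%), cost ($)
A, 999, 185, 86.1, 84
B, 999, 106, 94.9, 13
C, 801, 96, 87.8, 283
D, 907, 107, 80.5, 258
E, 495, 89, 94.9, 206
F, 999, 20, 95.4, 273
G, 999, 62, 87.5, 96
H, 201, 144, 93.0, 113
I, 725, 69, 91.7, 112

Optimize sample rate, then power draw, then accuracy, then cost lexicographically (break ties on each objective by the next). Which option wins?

First maximize sample rate: best is 999, kept {A, B, F, G}.
Then minimize power draw: best is 20, kept {F}.

F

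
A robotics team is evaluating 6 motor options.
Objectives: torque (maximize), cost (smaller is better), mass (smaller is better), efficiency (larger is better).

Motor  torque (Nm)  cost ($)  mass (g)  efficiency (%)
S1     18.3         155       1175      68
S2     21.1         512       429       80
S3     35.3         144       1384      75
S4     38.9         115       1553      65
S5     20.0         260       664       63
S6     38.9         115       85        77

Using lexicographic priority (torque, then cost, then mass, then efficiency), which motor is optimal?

First maximize torque: best is 38.9, kept {S4, S6}.
Then minimize cost: best is 115, kept {S4, S6}.
Then minimize mass: best is 85, kept {S6}.

S6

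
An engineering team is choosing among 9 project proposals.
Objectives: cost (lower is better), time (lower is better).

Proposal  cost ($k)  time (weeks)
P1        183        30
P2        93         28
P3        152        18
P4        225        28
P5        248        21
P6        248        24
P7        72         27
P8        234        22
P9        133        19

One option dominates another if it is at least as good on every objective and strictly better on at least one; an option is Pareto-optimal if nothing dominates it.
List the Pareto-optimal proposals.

P1: dominated by P2 (cost 93≤183, time 28≤30).
P2: dominated by P7 (cost 72≤93, time 27≤28).
P3: not dominated (best time).
P4: dominated by P2 (cost 93≤225, time 28≤28).
P5: dominated by P3 (cost 152≤248, time 18≤21).
P6: dominated by P3 (cost 152≤248, time 18≤24).
P7: not dominated (best cost).
P8: dominated by P3 (cost 152≤234, time 18≤22).
P9: not dominated.

P3, P7, P9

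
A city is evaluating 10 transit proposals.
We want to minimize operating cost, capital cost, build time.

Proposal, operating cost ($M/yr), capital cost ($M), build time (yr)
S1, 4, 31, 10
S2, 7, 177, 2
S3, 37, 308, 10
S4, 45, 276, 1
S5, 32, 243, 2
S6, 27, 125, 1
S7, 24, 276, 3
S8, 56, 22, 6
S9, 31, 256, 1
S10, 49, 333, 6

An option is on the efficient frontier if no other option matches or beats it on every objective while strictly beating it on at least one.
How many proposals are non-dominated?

4

S1: not dominated (best operating cost).
S2: not dominated.
S3: dominated by S1 (operating cost 4≤37, capital cost 31≤308, build time 10≤10).
S4: dominated by S6 (operating cost 27≤45, capital cost 125≤276, build time 1≤1).
S5: dominated by S2 (operating cost 7≤32, capital cost 177≤243, build time 2≤2).
S6: not dominated.
S7: dominated by S2 (operating cost 7≤24, capital cost 177≤276, build time 2≤3).
S8: not dominated (best capital cost).
S9: dominated by S6 (operating cost 27≤31, capital cost 125≤256, build time 1≤1).
S10: dominated by S2 (operating cost 7≤49, capital cost 177≤333, build time 2≤6).
Pareto-optimal: S1, S2, S6, S8 → 4.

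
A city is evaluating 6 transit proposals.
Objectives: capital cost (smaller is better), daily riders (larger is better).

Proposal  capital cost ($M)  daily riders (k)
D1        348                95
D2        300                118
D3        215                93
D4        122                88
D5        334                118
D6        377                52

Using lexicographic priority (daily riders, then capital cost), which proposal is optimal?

D2

First maximize daily riders: best is 118, kept {D2, D5}.
Then minimize capital cost: best is 300, kept {D2}.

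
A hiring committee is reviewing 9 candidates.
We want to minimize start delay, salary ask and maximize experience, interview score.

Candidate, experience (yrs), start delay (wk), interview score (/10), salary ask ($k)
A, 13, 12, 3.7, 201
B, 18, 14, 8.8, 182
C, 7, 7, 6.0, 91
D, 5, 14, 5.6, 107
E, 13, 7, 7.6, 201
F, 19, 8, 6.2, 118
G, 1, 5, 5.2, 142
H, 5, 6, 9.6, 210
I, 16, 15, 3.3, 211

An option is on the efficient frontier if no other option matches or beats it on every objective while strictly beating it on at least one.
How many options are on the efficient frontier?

6

A: dominated by E (experience 13≥13, start delay 7≤12, interview score 7.6≥3.7, salary ask 201≤201).
B: not dominated.
C: not dominated (best salary ask).
D: dominated by C (experience 7≥5, start delay 7≤14, interview score 6.0≥5.6, salary ask 91≤107).
E: not dominated.
F: not dominated (best experience).
G: not dominated (best start delay).
H: not dominated (best interview score).
I: dominated by B (experience 18≥16, start delay 14≤15, interview score 8.8≥3.3, salary ask 182≤211).
Pareto-optimal: B, C, E, F, G, H → 6.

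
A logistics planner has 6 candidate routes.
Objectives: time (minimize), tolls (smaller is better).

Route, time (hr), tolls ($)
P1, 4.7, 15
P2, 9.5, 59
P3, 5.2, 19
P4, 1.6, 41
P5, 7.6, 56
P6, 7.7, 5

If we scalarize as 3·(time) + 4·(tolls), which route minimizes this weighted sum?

P6

P1: 3·4.7 + 4·15 = 74.1
P2: 3·9.5 + 4·59 = 264.5
P3: 3·5.2 + 4·19 = 91.6
P4: 3·1.6 + 4·41 = 168.8
P5: 3·7.6 + 4·56 = 246.8
P6: 3·7.7 + 4·5 = 43.1
Lowest: P6 at 43.1.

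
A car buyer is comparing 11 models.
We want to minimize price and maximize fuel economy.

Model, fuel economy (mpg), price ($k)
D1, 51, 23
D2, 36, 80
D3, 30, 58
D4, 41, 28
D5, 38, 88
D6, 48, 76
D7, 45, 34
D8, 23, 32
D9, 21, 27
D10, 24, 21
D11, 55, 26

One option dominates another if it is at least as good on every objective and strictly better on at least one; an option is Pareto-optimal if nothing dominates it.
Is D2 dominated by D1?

D1 vs D2: fuel economy 51≥36, price 23≤80 — D1 is at least as good on every objective with at least one strict improvement.

Yes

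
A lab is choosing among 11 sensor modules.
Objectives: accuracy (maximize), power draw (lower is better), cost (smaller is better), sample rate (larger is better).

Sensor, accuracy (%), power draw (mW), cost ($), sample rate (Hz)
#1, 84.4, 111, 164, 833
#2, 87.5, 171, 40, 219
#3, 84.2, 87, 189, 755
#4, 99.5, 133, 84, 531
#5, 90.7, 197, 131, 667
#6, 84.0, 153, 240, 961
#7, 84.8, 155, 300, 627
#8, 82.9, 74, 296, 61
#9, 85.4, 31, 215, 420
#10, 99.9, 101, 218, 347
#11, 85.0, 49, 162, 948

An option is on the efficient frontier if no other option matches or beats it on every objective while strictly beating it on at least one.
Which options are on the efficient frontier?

#2, #4, #5, #6, #9, #10, #11

#1: dominated by #11 (accuracy 85.0≥84.4, power draw 49≤111, cost 162≤164, sample rate 948≥833).
#2: not dominated (best cost).
#3: dominated by #11 (accuracy 85.0≥84.2, power draw 49≤87, cost 162≤189, sample rate 948≥755).
#4: not dominated.
#5: not dominated.
#6: not dominated (best sample rate).
#7: dominated by #11 (accuracy 85.0≥84.8, power draw 49≤155, cost 162≤300, sample rate 948≥627).
#8: dominated by #9 (accuracy 85.4≥82.9, power draw 31≤74, cost 215≤296, sample rate 420≥61).
#9: not dominated (best power draw).
#10: not dominated (best accuracy).
#11: not dominated.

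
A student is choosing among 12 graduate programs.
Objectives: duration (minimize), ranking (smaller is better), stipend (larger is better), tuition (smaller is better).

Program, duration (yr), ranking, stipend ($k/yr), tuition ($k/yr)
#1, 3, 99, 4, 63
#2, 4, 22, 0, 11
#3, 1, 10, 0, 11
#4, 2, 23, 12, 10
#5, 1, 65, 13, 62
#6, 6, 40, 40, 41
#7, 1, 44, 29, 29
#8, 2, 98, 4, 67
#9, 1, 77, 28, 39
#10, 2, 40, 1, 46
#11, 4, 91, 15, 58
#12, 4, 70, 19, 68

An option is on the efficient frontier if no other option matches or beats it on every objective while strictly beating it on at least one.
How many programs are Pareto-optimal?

4

#1: dominated by #4 (duration 2≤3, ranking 23≤99, stipend 12≥4, tuition 10≤63).
#2: dominated by #3 (duration 1≤4, ranking 10≤22, stipend 0≥0, tuition 11≤11).
#3: not dominated (best ranking).
#4: not dominated (best tuition).
#5: dominated by #7 (duration 1≤1, ranking 44≤65, stipend 29≥13, tuition 29≤62).
#6: not dominated (best stipend).
#7: not dominated.
#8: dominated by #4 (duration 2≤2, ranking 23≤98, stipend 12≥4, tuition 10≤67).
#9: dominated by #7 (duration 1≤1, ranking 44≤77, stipend 29≥28, tuition 29≤39).
#10: dominated by #4 (duration 2≤2, ranking 23≤40, stipend 12≥1, tuition 10≤46).
#11: dominated by #7 (duration 1≤4, ranking 44≤91, stipend 29≥15, tuition 29≤58).
#12: dominated by #7 (duration 1≤4, ranking 44≤70, stipend 29≥19, tuition 29≤68).
Pareto-optimal: #3, #4, #6, #7 → 4.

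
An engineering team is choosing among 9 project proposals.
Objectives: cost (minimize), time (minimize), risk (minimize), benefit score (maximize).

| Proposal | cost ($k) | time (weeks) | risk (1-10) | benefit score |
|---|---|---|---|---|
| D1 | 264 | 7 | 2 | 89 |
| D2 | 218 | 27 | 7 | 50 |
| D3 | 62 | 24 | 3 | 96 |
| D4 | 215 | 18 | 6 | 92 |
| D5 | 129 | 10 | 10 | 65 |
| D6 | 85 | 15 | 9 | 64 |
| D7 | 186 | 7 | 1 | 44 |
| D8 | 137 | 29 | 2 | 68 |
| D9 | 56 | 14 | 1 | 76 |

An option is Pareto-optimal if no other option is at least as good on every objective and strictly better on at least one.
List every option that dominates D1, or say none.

none

D2: worse on time (27 vs 7).
D3: worse on time (24 vs 7).
D4: worse on time (18 vs 7).
D5: worse on time (10 vs 7).
D6: worse on time (15 vs 7).
D7: worse on benefit score (44 vs 89).
D8: worse on time (29 vs 7).
D9: worse on time (14 vs 7).
No option dominates D1.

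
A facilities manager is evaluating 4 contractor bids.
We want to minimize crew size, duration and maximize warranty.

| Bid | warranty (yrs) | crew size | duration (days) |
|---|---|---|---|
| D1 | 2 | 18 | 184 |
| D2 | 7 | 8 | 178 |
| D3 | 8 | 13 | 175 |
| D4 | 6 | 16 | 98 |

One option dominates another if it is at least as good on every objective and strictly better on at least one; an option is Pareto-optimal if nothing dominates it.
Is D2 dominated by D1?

D1 vs D2: D1 is worse on warranty (2 vs 7), so it does not dominate D2.

No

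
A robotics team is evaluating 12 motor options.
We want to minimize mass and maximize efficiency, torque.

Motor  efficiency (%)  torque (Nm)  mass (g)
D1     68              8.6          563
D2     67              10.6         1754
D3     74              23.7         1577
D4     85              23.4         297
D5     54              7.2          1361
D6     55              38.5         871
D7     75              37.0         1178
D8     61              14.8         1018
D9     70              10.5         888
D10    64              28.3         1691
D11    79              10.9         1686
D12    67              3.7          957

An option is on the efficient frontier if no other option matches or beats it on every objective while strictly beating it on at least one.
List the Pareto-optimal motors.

D4, D6, D7

D1: dominated by D4 (efficiency 85≥68, torque 23.4≥8.6, mass 297≤563).
D2: dominated by D3 (efficiency 74≥67, torque 23.7≥10.6, mass 1577≤1754).
D3: dominated by D7 (efficiency 75≥74, torque 37.0≥23.7, mass 1178≤1577).
D4: not dominated (best efficiency).
D5: dominated by D1 (efficiency 68≥54, torque 8.6≥7.2, mass 563≤1361).
D6: not dominated (best torque).
D7: not dominated.
D8: dominated by D4 (efficiency 85≥61, torque 23.4≥14.8, mass 297≤1018).
D9: dominated by D4 (efficiency 85≥70, torque 23.4≥10.5, mass 297≤888).
D10: dominated by D7 (efficiency 75≥64, torque 37.0≥28.3, mass 1178≤1691).
D11: dominated by D4 (efficiency 85≥79, torque 23.4≥10.9, mass 297≤1686).
D12: dominated by D1 (efficiency 68≥67, torque 8.6≥3.7, mass 563≤957).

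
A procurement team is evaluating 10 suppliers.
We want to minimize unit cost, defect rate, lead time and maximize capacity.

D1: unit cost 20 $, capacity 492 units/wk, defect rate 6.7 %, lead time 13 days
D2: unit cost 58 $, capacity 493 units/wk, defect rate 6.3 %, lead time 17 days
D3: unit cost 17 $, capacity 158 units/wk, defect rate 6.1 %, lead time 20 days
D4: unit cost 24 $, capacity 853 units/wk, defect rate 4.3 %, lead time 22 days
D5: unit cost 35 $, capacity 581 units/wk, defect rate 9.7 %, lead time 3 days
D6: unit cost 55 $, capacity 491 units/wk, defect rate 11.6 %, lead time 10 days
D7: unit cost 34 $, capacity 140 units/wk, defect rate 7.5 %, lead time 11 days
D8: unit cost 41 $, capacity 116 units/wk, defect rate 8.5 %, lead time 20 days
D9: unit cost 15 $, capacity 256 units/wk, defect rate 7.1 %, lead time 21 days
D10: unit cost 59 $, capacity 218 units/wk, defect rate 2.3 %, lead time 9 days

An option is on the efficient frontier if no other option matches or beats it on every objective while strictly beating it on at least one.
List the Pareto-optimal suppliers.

D1, D2, D3, D4, D5, D7, D9, D10

D1: not dominated.
D2: not dominated.
D3: not dominated.
D4: not dominated (best capacity).
D5: not dominated (best lead time).
D6: dominated by D5 (unit cost 35≤55, capacity 581≥491, defect rate 9.7≤11.6, lead time 3≤10).
D7: not dominated.
D8: dominated by D1 (unit cost 20≤41, capacity 492≥116, defect rate 6.7≤8.5, lead time 13≤20).
D9: not dominated (best unit cost).
D10: not dominated (best defect rate).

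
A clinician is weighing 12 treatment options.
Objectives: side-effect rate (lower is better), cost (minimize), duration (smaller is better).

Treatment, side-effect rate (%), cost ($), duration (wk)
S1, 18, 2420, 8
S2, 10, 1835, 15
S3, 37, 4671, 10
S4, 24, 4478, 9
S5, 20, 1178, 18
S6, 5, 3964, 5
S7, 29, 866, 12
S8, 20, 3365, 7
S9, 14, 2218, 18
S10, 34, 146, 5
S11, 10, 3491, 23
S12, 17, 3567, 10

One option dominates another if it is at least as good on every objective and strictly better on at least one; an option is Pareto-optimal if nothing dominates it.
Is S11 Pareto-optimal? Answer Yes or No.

S2 vs S11: side-effect rate 10≤10, cost 1835≤3491, duration 15≤23 — S2 is at least as good on every objective and strictly better on at least one, so S2 dominates S11.

No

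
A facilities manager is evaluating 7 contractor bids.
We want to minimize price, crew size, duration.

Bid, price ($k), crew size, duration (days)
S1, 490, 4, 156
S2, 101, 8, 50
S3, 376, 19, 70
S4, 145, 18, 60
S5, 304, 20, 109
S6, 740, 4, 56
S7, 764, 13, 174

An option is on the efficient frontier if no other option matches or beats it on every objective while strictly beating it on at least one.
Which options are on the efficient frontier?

S1, S2, S6

S1: not dominated.
S2: not dominated (best price).
S3: dominated by S2 (price 101≤376, crew size 8≤19, duration 50≤70).
S4: dominated by S2 (price 101≤145, crew size 8≤18, duration 50≤60).
S5: dominated by S2 (price 101≤304, crew size 8≤20, duration 50≤109).
S6: not dominated.
S7: dominated by S1 (price 490≤764, crew size 4≤13, duration 156≤174).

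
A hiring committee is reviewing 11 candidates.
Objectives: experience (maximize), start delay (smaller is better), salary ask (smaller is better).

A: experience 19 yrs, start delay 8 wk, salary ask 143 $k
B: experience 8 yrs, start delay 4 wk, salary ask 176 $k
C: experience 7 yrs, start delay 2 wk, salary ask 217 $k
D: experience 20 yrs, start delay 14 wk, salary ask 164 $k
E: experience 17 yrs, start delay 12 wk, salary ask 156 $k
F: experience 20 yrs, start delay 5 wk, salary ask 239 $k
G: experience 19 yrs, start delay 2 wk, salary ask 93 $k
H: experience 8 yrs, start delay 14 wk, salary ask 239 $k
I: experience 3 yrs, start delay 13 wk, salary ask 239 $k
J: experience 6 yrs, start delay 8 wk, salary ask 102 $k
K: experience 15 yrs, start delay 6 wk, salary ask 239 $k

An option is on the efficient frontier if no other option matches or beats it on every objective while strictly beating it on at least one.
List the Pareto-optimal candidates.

A: dominated by G (experience 19≥19, start delay 2≤8, salary ask 93≤143).
B: dominated by G (experience 19≥8, start delay 2≤4, salary ask 93≤176).
C: dominated by G (experience 19≥7, start delay 2≤2, salary ask 93≤217).
D: not dominated.
E: dominated by A (experience 19≥17, start delay 8≤12, salary ask 143≤156).
F: not dominated.
G: not dominated (best salary ask).
H: dominated by A (experience 19≥8, start delay 8≤14, salary ask 143≤239).
I: dominated by A (experience 19≥3, start delay 8≤13, salary ask 143≤239).
J: dominated by G (experience 19≥6, start delay 2≤8, salary ask 93≤102).
K: dominated by F (experience 20≥15, start delay 5≤6, salary ask 239≤239).

D, F, G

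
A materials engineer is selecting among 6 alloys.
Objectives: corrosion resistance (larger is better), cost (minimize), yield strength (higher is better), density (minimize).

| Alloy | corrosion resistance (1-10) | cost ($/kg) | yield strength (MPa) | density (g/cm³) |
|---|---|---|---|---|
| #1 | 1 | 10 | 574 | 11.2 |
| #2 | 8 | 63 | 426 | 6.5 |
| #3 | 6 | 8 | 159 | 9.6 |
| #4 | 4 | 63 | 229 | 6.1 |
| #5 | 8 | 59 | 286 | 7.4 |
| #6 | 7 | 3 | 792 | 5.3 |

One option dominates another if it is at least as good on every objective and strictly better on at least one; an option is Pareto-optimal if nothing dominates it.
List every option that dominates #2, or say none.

#1: worse on corrosion resistance (1 vs 8).
#3: worse on corrosion resistance (6 vs 8).
#4: worse on corrosion resistance (4 vs 8).
#5: worse on yield strength (286 vs 426).
#6: worse on corrosion resistance (7 vs 8).
No option dominates #2.

none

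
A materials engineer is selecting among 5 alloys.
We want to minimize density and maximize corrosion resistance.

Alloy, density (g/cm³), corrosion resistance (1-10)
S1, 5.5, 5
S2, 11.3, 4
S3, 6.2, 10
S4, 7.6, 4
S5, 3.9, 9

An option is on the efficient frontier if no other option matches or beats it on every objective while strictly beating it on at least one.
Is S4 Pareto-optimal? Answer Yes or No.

S1 vs S4: density 5.5≤7.6, corrosion resistance 5≥4 — S1 is at least as good on every objective and strictly better on at least one, so S1 dominates S4.

No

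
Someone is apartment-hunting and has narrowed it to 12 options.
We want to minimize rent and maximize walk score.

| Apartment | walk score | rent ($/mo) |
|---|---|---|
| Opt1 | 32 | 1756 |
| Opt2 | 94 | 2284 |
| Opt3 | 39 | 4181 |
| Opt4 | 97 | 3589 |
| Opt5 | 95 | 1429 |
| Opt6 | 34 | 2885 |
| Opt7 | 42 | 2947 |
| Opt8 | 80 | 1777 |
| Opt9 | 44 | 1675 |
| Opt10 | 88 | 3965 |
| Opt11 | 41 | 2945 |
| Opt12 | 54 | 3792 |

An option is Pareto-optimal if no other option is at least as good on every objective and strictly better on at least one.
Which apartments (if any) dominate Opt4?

none

Opt1: worse on walk score (32 vs 97).
Opt2: worse on walk score (94 vs 97).
Opt3: worse on walk score (39 vs 97).
Opt5: worse on walk score (95 vs 97).
Opt6: worse on walk score (34 vs 97).
Opt7: worse on walk score (42 vs 97).
Opt8: worse on walk score (80 vs 97).
Opt9: worse on walk score (44 vs 97).
Opt10: worse on walk score (88 vs 97).
Opt11: worse on walk score (41 vs 97).
Opt12: worse on walk score (54 vs 97).
No option dominates Opt4.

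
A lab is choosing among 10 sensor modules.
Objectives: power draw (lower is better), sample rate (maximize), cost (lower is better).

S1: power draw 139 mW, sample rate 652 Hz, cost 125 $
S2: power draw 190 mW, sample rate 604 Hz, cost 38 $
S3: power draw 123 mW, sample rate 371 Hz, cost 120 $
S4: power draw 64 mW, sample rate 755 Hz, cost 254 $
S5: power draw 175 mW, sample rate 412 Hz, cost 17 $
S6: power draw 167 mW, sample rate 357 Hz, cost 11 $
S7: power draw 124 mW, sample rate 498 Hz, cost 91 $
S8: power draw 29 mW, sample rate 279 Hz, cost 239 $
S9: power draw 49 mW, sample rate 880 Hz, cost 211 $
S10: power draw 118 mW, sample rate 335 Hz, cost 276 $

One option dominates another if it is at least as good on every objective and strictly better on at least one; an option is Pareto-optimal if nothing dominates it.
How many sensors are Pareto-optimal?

8

S1: not dominated.
S2: not dominated.
S3: not dominated.
S4: dominated by S9 (power draw 49≤64, sample rate 880≥755, cost 211≤254).
S5: not dominated.
S6: not dominated (best cost).
S7: not dominated.
S8: not dominated (best power draw).
S9: not dominated (best sample rate).
S10: dominated by S4 (power draw 64≤118, sample rate 755≥335, cost 254≤276).
Pareto-optimal: S1, S2, S3, S5, S6, S7, S8, S9 → 8.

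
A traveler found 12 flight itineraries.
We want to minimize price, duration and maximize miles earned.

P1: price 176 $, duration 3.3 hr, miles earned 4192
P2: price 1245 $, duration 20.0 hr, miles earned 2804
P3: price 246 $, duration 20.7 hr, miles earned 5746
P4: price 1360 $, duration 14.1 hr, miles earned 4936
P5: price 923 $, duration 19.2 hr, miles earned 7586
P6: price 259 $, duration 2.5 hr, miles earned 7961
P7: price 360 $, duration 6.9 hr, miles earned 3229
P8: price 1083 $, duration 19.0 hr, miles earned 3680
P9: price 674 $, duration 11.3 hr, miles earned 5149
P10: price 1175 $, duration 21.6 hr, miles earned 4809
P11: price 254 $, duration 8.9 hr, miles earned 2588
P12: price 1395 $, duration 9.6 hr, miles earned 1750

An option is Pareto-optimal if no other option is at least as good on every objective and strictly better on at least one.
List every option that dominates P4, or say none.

P6, P9

P6: price 259≤1360, duration 2.5≤14.1, miles earned 7961≥4936 — dominates P4.
P9: price 674≤1360, duration 11.3≤14.1, miles earned 5149≥4936 — dominates P4.
Others (P1, P2, P3, P5, P7, P8, P10, P11, P12) are each worse than P4 on at least one objective.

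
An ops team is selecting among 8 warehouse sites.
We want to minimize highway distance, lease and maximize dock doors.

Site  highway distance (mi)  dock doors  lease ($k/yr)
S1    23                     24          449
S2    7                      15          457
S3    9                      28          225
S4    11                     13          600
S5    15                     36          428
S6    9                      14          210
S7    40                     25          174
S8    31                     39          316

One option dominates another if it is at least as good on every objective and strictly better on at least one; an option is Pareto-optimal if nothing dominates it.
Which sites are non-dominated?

S2, S3, S5, S6, S7, S8

S1: dominated by S3 (highway distance 9≤23, dock doors 28≥24, lease 225≤449).
S2: not dominated (best highway distance).
S3: not dominated.
S4: dominated by S2 (highway distance 7≤11, dock doors 15≥13, lease 457≤600).
S5: not dominated.
S6: not dominated.
S7: not dominated (best lease).
S8: not dominated (best dock doors).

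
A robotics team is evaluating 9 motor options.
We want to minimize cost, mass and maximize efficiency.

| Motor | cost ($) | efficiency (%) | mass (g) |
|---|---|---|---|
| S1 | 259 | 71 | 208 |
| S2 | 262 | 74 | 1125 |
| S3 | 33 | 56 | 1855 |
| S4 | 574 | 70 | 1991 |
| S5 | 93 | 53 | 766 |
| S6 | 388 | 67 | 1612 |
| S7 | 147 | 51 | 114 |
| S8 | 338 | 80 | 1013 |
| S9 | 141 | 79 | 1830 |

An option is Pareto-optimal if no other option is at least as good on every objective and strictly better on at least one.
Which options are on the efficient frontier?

S1: not dominated.
S2: not dominated.
S3: not dominated (best cost).
S4: dominated by S1 (cost 259≤574, efficiency 71≥70, mass 208≤1991).
S5: not dominated.
S6: dominated by S1 (cost 259≤388, efficiency 71≥67, mass 208≤1612).
S7: not dominated (best mass).
S8: not dominated (best efficiency).
S9: not dominated.

S1, S2, S3, S5, S7, S8, S9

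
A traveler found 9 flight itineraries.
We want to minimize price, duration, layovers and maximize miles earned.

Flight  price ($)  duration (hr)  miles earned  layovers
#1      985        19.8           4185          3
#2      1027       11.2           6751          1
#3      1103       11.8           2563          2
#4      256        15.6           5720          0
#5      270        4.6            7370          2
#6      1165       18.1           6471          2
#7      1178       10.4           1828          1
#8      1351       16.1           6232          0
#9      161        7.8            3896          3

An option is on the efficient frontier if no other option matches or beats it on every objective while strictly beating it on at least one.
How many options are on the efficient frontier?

6

#1: dominated by #4 (price 256≤985, duration 15.6≤19.8, miles earned 5720≥4185, layovers 0≤3).
#2: not dominated.
#3: dominated by #2 (price 1027≤1103, duration 11.2≤11.8, miles earned 6751≥2563, layovers 1≤2).
#4: not dominated.
#5: not dominated (best duration).
#6: dominated by #2 (price 1027≤1165, duration 11.2≤18.1, miles earned 6751≥6471, layovers 1≤2).
#7: not dominated.
#8: not dominated.
#9: not dominated (best price).
Pareto-optimal: #2, #4, #5, #7, #8, #9 → 6.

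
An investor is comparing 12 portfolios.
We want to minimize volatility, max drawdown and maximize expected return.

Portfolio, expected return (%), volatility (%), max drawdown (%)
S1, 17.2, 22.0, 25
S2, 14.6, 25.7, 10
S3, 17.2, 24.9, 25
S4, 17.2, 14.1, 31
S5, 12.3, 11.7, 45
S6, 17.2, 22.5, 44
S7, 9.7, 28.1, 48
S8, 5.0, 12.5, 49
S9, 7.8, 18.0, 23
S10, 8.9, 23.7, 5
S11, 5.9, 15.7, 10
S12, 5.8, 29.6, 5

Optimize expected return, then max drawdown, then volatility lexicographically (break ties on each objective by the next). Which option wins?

First maximize expected return: best is 17.2, kept {S1, S3, S4, S6}.
Then minimize max drawdown: best is 25, kept {S1, S3}.
Then minimize volatility: best is 22.0, kept {S1}.

S1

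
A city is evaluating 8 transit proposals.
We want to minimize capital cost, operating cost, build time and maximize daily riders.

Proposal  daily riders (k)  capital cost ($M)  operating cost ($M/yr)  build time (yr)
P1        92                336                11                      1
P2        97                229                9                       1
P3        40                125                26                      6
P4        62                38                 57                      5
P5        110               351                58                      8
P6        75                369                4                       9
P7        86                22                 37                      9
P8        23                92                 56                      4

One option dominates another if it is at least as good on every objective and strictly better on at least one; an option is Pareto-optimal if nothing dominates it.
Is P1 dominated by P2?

P2 vs P1: daily riders 97≥92, capital cost 229≤336, operating cost 9≤11, build time 1≤1 — P2 is at least as good on every objective with at least one strict improvement.

Yes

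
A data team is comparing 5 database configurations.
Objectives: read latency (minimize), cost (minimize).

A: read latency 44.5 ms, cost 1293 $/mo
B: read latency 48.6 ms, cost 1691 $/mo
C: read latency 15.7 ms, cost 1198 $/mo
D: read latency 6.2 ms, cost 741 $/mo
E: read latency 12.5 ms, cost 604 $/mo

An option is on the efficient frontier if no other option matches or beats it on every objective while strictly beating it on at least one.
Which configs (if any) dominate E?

A: worse on read latency (44.5 vs 12.5).
B: worse on read latency (48.6 vs 12.5).
C: worse on read latency (15.7 vs 12.5).
D: worse on cost (741 vs 604).
No option dominates E.

none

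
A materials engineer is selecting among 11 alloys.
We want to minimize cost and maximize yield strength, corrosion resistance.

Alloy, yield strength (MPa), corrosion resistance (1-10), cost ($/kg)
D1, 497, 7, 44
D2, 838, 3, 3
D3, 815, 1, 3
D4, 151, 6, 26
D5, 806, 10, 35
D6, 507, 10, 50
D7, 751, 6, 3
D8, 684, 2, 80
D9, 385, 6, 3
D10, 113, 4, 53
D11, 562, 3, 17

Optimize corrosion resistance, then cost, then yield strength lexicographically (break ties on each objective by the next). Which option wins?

First maximize corrosion resistance: best is 10, kept {D5, D6}.
Then minimize cost: best is 35, kept {D5}.

D5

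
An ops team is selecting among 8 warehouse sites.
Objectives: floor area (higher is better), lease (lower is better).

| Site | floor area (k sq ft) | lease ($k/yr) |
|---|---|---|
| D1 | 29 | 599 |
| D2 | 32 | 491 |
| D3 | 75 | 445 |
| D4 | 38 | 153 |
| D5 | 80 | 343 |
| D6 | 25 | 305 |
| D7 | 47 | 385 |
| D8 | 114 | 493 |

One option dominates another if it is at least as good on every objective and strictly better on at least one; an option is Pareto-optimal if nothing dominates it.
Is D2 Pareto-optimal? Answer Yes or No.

No

D3 vs D2: floor area 75≥32, lease 445≤491 — D3 is at least as good on every objective and strictly better on at least one, so D3 dominates D2.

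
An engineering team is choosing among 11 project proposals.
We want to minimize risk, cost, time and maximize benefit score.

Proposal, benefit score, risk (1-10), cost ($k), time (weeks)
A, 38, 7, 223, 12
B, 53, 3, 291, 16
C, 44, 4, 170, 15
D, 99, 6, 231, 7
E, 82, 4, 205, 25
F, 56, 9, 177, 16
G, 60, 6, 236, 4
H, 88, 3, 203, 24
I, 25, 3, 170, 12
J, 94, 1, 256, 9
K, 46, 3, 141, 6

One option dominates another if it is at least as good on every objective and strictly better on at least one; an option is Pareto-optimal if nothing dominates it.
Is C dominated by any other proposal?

K vs C: benefit score 46≥44, risk 3≤4, cost 141≤170, time 6≤15 — K is at least as good on every objective and strictly better on at least one, so K dominates C.

Yes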